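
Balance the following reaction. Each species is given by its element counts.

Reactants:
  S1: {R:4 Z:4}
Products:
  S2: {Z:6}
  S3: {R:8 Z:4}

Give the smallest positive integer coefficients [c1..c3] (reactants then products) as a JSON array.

Coefficients: [6, 2, 3]

R: 6·4 = 24 | 2·0+3·8 = 24
Z: 6·4 = 24 | 2·6+3·4 = 24
gcd(6,2,3) = 1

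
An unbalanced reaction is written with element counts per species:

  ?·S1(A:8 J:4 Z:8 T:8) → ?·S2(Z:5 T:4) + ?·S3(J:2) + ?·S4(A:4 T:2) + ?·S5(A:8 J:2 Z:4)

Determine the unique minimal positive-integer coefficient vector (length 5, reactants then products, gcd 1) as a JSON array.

Coefficients: [3, 4, 5, 4, 1]

A: 3·8 = 24 | 4·0+5·0+4·4+1·8 = 24
J: 3·4 = 12 | 4·0+5·2+4·0+1·2 = 12
Z: 3·8 = 24 | 4·5+5·0+4·0+1·4 = 24
T: 3·8 = 24 | 4·4+5·0+4·2+1·0 = 24
gcd(3,4,5,4,1) = 1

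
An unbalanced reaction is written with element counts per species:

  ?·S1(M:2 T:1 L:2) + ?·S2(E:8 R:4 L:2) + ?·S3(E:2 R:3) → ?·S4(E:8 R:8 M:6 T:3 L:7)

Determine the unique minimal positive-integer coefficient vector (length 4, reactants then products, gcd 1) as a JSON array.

Coefficients: [6, 1, 4, 2]

E: 6·0+1·8+4·2 = 16 | 2·8 = 16
R: 6·0+1·4+4·3 = 16 | 2·8 = 16
M: 6·2+1·0+4·0 = 12 | 2·6 = 12
T: 6·1+1·0+4·0 = 6 | 2·3 = 6
L: 6·2+1·2+4·0 = 14 | 2·7 = 14
gcd(6,1,4,2) = 1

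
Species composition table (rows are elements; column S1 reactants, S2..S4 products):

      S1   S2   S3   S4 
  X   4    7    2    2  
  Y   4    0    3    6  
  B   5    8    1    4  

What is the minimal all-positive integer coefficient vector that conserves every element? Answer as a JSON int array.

X: 6·4 = 24 | 2·7+2·2+3·2 = 24
Y: 6·4 = 24 | 2·0+2·3+3·6 = 24
B: 6·5 = 30 | 2·8+2·1+3·4 = 30
gcd(6,2,2,3) = 1

Coefficients: [6, 2, 2, 3]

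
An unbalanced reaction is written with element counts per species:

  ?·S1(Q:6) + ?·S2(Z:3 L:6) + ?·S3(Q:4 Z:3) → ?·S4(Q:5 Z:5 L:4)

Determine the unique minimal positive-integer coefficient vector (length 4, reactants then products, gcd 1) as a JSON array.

Coefficients: [1, 4, 6, 6]

Q: 1·6+4·0+6·4 = 30 | 6·5 = 30
Z: 1·0+4·3+6·3 = 30 | 6·5 = 30
L: 1·0+4·6+6·0 = 24 | 6·4 = 24
gcd(1,4,6,6) = 1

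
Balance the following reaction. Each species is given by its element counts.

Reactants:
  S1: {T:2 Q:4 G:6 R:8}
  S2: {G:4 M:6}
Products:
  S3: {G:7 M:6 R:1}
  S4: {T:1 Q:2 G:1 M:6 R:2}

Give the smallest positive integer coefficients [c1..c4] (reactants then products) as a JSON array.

T: 1·2+6·0 = 2 | 4·0+2·1 = 2
Q: 1·4+6·0 = 4 | 4·0+2·2 = 4
G: 1·6+6·4 = 30 | 4·7+2·1 = 30
M: 1·0+6·6 = 36 | 4·6+2·6 = 36
R: 1·8+6·0 = 8 | 4·1+2·2 = 8
gcd(1,6,4,2) = 1

Coefficients: [1, 6, 4, 2]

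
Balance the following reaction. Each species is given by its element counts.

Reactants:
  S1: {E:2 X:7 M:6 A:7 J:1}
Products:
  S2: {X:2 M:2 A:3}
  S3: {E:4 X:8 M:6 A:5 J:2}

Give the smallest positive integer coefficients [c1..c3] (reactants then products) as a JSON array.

E: 2·2 = 4 | 3·0+1·4 = 4
X: 2·7 = 14 | 3·2+1·8 = 14
M: 2·6 = 12 | 3·2+1·6 = 12
A: 2·7 = 14 | 3·3+1·5 = 14
J: 2·1 = 2 | 3·0+1·2 = 2
gcd(2,3,1) = 1

Coefficients: [2, 3, 1]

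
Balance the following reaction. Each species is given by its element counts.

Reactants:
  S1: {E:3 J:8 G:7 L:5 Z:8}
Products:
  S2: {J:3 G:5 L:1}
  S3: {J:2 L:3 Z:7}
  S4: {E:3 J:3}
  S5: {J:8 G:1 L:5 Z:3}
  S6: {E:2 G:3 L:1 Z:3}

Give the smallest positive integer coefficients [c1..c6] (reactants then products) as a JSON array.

Coefficients: [5, 5, 4, 3, 1, 3]

E: 5·3 = 15 | 5·0+4·0+3·3+1·0+3·2 = 15
J: 5·8 = 40 | 5·3+4·2+3·3+1·8+3·0 = 40
G: 5·7 = 35 | 5·5+4·0+3·0+1·1+3·3 = 35
L: 5·5 = 25 | 5·1+4·3+3·0+1·5+3·1 = 25
Z: 5·8 = 40 | 5·0+4·7+3·0+1·3+3·3 = 40
gcd(5,5,4,3,1,3) = 1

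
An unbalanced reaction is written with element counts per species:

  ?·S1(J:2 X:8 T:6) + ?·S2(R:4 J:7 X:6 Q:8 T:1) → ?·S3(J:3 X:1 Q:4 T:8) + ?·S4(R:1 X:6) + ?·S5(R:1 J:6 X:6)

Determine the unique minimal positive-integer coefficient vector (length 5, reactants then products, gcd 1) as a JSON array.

Coefficients: [5, 2, 4, 6, 2]

R: 5·0+2·4 = 8 | 4·0+6·1+2·1 = 8
J: 5·2+2·7 = 24 | 4·3+6·0+2·6 = 24
X: 5·8+2·6 = 52 | 4·1+6·6+2·6 = 52
Q: 5·0+2·8 = 16 | 4·4+6·0+2·0 = 16
T: 5·6+2·1 = 32 | 4·8+6·0+2·0 = 32
gcd(5,2,4,6,2) = 1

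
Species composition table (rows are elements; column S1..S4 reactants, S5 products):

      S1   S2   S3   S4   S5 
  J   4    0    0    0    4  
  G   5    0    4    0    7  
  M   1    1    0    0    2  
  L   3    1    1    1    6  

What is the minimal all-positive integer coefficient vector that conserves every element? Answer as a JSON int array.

J: 2·4+2·0+1·0+3·0 = 8 | 2·4 = 8
G: 2·5+2·0+1·4+3·0 = 14 | 2·7 = 14
M: 2·1+2·1+1·0+3·0 = 4 | 2·2 = 4
L: 2·3+2·1+1·1+3·1 = 12 | 2·6 = 12
gcd(2,2,1,3,2) = 1

Coefficients: [2, 2, 1, 3, 2]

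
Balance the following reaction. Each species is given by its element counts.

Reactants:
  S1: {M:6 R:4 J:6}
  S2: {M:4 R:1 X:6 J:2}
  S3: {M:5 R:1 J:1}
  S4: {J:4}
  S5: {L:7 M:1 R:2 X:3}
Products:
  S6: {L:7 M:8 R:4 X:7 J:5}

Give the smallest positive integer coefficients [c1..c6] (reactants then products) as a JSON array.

Coefficients: [1, 4, 4, 3, 6, 6]

L: 1·0+4·0+4·0+3·0+6·7 = 42 | 6·7 = 42
M: 1·6+4·4+4·5+3·0+6·1 = 48 | 6·8 = 48
R: 1·4+4·1+4·1+3·0+6·2 = 24 | 6·4 = 24
X: 1·0+4·6+4·0+3·0+6·3 = 42 | 6·7 = 42
J: 1·6+4·2+4·1+3·4+6·0 = 30 | 6·5 = 30
gcd(1,4,4,3,6,6) = 1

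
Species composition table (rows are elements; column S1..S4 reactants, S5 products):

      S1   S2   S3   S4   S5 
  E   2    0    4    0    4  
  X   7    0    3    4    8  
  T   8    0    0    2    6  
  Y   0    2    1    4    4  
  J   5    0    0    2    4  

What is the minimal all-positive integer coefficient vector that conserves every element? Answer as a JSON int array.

Coefficients: [2, 3, 2, 1, 3]

E: 2·2+3·0+2·4+1·0 = 12 | 3·4 = 12
X: 2·7+3·0+2·3+1·4 = 24 | 3·8 = 24
T: 2·8+3·0+2·0+1·2 = 18 | 3·6 = 18
Y: 2·0+3·2+2·1+1·4 = 12 | 3·4 = 12
J: 2·5+3·0+2·0+1·2 = 12 | 3·4 = 12
gcd(2,3,2,1,3) = 1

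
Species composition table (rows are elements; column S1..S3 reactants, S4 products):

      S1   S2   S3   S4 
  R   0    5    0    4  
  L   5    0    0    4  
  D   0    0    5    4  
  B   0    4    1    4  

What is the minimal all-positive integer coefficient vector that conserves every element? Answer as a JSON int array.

Coefficients: [4, 4, 4, 5]

R: 4·0+4·5+4·0 = 20 | 5·4 = 20
L: 4·5+4·0+4·0 = 20 | 5·4 = 20
D: 4·0+4·0+4·5 = 20 | 5·4 = 20
B: 4·0+4·4+4·1 = 20 | 5·4 = 20
gcd(4,4,4,5) = 1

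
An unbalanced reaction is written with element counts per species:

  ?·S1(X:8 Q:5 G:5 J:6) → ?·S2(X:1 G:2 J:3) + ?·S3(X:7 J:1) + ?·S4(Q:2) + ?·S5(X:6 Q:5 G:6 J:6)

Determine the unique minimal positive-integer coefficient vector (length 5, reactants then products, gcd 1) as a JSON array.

Coefficients: [6, 3, 3, 5, 4]

X: 6·8 = 48 | 3·1+3·7+5·0+4·6 = 48
Q: 6·5 = 30 | 3·0+3·0+5·2+4·5 = 30
G: 6·5 = 30 | 3·2+3·0+5·0+4·6 = 30
J: 6·6 = 36 | 3·3+3·1+5·0+4·6 = 36
gcd(6,3,3,5,4) = 1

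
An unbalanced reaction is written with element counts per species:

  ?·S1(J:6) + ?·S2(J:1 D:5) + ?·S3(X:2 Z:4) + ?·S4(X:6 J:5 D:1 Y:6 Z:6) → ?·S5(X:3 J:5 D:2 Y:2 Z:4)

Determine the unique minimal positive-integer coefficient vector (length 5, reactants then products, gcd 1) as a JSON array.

Coefficients: [3, 2, 3, 2, 6]

X: 3·0+2·0+3·2+2·6 = 18 | 6·3 = 18
J: 3·6+2·1+3·0+2·5 = 30 | 6·5 = 30
D: 3·0+2·5+3·0+2·1 = 12 | 6·2 = 12
Y: 3·0+2·0+3·0+2·6 = 12 | 6·2 = 12
Z: 3·0+2·0+3·4+2·6 = 24 | 6·4 = 24
gcd(3,2,3,2,6) = 1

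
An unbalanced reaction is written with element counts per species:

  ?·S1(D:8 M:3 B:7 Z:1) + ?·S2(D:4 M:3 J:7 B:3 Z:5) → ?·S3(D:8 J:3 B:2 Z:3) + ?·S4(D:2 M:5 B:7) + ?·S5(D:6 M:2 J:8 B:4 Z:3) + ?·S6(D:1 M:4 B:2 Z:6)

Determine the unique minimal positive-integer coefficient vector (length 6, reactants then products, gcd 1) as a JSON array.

Coefficients: [2, 5, 1, 1, 4, 2]

D: 2·8+5·4 = 36 | 1·8+1·2+4·6+2·1 = 36
M: 2·3+5·3 = 21 | 1·0+1·5+4·2+2·4 = 21
J: 2·0+5·7 = 35 | 1·3+1·0+4·8+2·0 = 35
B: 2·7+5·3 = 29 | 1·2+1·7+4·4+2·2 = 29
Z: 2·1+5·5 = 27 | 1·3+1·0+4·3+2·6 = 27
gcd(2,5,1,1,4,2) = 1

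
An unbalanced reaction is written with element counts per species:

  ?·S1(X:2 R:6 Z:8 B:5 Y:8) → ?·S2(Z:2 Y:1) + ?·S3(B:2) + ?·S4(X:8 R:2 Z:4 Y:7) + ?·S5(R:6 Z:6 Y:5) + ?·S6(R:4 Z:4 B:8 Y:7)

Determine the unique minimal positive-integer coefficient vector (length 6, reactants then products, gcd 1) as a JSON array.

X: 4·2 = 8 | 3·0+6·0+1·8+3·0+1·0 = 8
R: 4·6 = 24 | 3·0+6·0+1·2+3·6+1·4 = 24
Z: 4·8 = 32 | 3·2+6·0+1·4+3·6+1·4 = 32
B: 4·5 = 20 | 3·0+6·2+1·0+3·0+1·8 = 20
Y: 4·8 = 32 | 3·1+6·0+1·7+3·5+1·7 = 32
gcd(4,3,6,1,3,1) = 1

Coefficients: [4, 3, 6, 1, 3, 1]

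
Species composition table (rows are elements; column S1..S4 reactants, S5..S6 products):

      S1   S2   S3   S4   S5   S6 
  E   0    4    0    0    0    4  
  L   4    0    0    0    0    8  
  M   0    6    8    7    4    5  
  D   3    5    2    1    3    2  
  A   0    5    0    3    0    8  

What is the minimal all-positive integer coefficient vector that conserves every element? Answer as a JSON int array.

Coefficients: [2, 1, 1, 1, 4, 1]

E: 2·0+1·4+1·0+1·0 = 4 | 4·0+1·4 = 4
L: 2·4+1·0+1·0+1·0 = 8 | 4·0+1·8 = 8
M: 2·0+1·6+1·8+1·7 = 21 | 4·4+1·5 = 21
D: 2·3+1·5+1·2+1·1 = 14 | 4·3+1·2 = 14
A: 2·0+1·5+1·0+1·3 = 8 | 4·0+1·8 = 8
gcd(2,1,1,1,4,1) = 1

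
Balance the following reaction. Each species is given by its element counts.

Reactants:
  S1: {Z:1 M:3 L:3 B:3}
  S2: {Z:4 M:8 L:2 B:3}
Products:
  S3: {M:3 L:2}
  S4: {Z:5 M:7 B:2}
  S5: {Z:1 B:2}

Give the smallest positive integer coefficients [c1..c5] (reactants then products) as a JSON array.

Coefficients: [2, 2, 5, 1, 5]

Z: 2·1+2·4 = 10 | 5·0+1·5+5·1 = 10
M: 2·3+2·8 = 22 | 5·3+1·7+5·0 = 22
L: 2·3+2·2 = 10 | 5·2+1·0+5·0 = 10
B: 2·3+2·3 = 12 | 5·0+1·2+5·2 = 12
gcd(2,2,5,1,5) = 1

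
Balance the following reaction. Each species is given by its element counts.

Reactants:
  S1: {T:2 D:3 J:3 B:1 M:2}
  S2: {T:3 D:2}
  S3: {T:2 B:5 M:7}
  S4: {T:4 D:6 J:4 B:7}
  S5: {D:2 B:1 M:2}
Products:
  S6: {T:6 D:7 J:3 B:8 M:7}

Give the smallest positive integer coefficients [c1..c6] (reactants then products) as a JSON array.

Coefficients: [2, 4, 4, 3, 5, 6]

T: 2·2+4·3+4·2+3·4+5·0 = 36 | 6·6 = 36
D: 2·3+4·2+4·0+3·6+5·2 = 42 | 6·7 = 42
J: 2·3+4·0+4·0+3·4+5·0 = 18 | 6·3 = 18
B: 2·1+4·0+4·5+3·7+5·1 = 48 | 6·8 = 48
M: 2·2+4·0+4·7+3·0+5·2 = 42 | 6·7 = 42
gcd(2,4,4,3,5,6) = 1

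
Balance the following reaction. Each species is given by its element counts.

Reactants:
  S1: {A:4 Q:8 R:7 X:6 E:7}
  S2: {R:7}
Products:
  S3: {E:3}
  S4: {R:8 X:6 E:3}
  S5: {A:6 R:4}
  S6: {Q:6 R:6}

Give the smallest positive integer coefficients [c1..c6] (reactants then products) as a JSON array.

A: 3·4+5·0 = 12 | 4·0+3·0+2·6+4·0 = 12
Q: 3·8+5·0 = 24 | 4·0+3·0+2·0+4·6 = 24
R: 3·7+5·7 = 56 | 4·0+3·8+2·4+4·6 = 56
X: 3·6+5·0 = 18 | 4·0+3·6+2·0+4·0 = 18
E: 3·7+5·0 = 21 | 4·3+3·3+2·0+4·0 = 21
gcd(3,5,4,3,2,4) = 1

Coefficients: [3, 5, 4, 3, 2, 4]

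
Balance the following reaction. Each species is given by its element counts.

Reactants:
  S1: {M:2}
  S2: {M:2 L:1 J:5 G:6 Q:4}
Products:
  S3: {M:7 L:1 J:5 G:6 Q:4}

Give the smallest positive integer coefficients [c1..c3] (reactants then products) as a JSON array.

M: 5·2+2·2 = 14 | 2·7 = 14
L: 5·0+2·1 = 2 | 2·1 = 2
J: 5·0+2·5 = 10 | 2·5 = 10
G: 5·0+2·6 = 12 | 2·6 = 12
Q: 5·0+2·4 = 8 | 2·4 = 8
gcd(5,2,2) = 1

Coefficients: [5, 2, 2]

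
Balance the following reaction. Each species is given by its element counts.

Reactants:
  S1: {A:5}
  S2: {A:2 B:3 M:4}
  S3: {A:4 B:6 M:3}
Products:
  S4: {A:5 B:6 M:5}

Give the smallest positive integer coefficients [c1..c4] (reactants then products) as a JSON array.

A: 1·5+4·2+3·4 = 25 | 5·5 = 25
B: 1·0+4·3+3·6 = 30 | 5·6 = 30
M: 1·0+4·4+3·3 = 25 | 5·5 = 25
gcd(1,4,3,5) = 1

Coefficients: [1, 4, 3, 5]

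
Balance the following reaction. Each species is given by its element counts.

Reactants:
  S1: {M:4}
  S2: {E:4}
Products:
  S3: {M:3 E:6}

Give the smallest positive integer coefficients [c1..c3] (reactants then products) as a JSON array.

M: 3·4+6·0 = 12 | 4·3 = 12
E: 3·0+6·4 = 24 | 4·6 = 24
gcd(3,6,4) = 1

Coefficients: [3, 6, 4]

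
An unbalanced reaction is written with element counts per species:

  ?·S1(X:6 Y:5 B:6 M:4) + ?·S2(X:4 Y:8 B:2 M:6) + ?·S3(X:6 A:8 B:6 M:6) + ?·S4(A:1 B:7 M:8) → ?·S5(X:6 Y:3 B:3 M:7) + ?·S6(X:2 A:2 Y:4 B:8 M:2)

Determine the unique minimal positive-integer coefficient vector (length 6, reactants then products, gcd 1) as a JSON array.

Coefficients: [6, 1, 1, 2, 6, 5]

X: 6·6+1·4+1·6+2·0 = 46 | 6·6+5·2 = 46
A: 6·0+1·0+1·8+2·1 = 10 | 6·0+5·2 = 10
Y: 6·5+1·8+1·0+2·0 = 38 | 6·3+5·4 = 38
B: 6·6+1·2+1·6+2·7 = 58 | 6·3+5·8 = 58
M: 6·4+1·6+1·6+2·8 = 52 | 6·7+5·2 = 52
gcd(6,1,1,2,6,5) = 1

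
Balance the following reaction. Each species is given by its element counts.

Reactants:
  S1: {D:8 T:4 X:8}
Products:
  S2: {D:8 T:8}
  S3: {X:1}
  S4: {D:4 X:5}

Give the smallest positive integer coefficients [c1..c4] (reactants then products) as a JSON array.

D: 2·8 = 16 | 1·8+6·0+2·4 = 16
T: 2·4 = 8 | 1·8+6·0+2·0 = 8
X: 2·8 = 16 | 1·0+6·1+2·5 = 16
gcd(2,1,6,2) = 1

Coefficients: [2, 1, 6, 2]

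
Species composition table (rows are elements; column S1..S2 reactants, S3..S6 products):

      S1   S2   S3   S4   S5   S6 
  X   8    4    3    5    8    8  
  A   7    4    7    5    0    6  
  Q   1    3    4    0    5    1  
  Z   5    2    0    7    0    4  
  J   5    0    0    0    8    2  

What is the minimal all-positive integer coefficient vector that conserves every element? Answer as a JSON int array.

Coefficients: [2, 4, 2, 2, 1, 1]

X: 2·8+4·4 = 32 | 2·3+2·5+1·8+1·8 = 32
A: 2·7+4·4 = 30 | 2·7+2·5+1·0+1·6 = 30
Q: 2·1+4·3 = 14 | 2·4+2·0+1·5+1·1 = 14
Z: 2·5+4·2 = 18 | 2·0+2·7+1·0+1·4 = 18
J: 2·5+4·0 = 10 | 2·0+2·0+1·8+1·2 = 10
gcd(2,4,2,2,1,1) = 1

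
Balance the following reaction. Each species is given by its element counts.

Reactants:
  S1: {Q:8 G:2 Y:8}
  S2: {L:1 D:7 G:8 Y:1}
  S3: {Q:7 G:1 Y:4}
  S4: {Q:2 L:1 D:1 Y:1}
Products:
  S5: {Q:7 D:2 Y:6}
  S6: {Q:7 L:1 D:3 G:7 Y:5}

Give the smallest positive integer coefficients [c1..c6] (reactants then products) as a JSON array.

Q: 3·8+3·0+5·7+2·2 = 63 | 4·7+5·7 = 63
L: 3·0+3·1+5·0+2·1 = 5 | 4·0+5·1 = 5
D: 3·0+3·7+5·0+2·1 = 23 | 4·2+5·3 = 23
G: 3·2+3·8+5·1+2·0 = 35 | 4·0+5·7 = 35
Y: 3·8+3·1+5·4+2·1 = 49 | 4·6+5·5 = 49
gcd(3,3,5,2,4,5) = 1

Coefficients: [3, 3, 5, 2, 4, 5]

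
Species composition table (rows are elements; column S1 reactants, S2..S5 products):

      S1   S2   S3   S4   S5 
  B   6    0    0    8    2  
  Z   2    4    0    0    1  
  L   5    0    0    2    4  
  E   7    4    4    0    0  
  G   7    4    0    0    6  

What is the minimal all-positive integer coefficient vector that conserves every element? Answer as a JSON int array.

B: 4·6 = 24 | 1·0+6·0+2·8+4·2 = 24
Z: 4·2 = 8 | 1·4+6·0+2·0+4·1 = 8
L: 4·5 = 20 | 1·0+6·0+2·2+4·4 = 20
E: 4·7 = 28 | 1·4+6·4+2·0+4·0 = 28
G: 4·7 = 28 | 1·4+6·0+2·0+4·6 = 28
gcd(4,1,6,2,4) = 1

Coefficients: [4, 1, 6, 2, 4]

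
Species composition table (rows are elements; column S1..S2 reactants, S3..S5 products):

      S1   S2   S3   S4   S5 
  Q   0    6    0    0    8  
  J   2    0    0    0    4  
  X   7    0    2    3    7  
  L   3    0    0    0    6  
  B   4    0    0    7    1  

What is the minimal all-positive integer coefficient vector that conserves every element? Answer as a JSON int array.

Q: 6·0+4·6 = 24 | 6·0+3·0+3·8 = 24
J: 6·2+4·0 = 12 | 6·0+3·0+3·4 = 12
X: 6·7+4·0 = 42 | 6·2+3·3+3·7 = 42
L: 6·3+4·0 = 18 | 6·0+3·0+3·6 = 18
B: 6·4+4·0 = 24 | 6·0+3·7+3·1 = 24
gcd(6,4,6,3,3) = 1

Coefficients: [6, 4, 6, 3, 3]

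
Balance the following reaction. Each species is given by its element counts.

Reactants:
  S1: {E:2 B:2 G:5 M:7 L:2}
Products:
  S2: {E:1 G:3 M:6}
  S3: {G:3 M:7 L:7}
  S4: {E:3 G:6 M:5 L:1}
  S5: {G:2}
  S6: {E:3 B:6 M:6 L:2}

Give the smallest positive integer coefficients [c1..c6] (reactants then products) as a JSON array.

Coefficients: [6, 3, 1, 1, 6, 2]

E: 6·2 = 12 | 3·1+1·0+1·3+6·0+2·3 = 12
B: 6·2 = 12 | 3·0+1·0+1·0+6·0+2·6 = 12
G: 6·5 = 30 | 3·3+1·3+1·6+6·2+2·0 = 30
M: 6·7 = 42 | 3·6+1·7+1·5+6·0+2·6 = 42
L: 6·2 = 12 | 3·0+1·7+1·1+6·0+2·2 = 12
gcd(6,3,1,1,6,2) = 1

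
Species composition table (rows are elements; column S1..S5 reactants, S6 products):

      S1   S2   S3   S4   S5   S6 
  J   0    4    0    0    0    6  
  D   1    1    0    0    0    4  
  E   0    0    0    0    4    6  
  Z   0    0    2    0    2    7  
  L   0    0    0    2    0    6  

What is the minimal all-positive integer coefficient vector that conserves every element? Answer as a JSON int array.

J: 5·0+3·4+4·0+6·0+3·0 = 12 | 2·6 = 12
D: 5·1+3·1+4·0+6·0+3·0 = 8 | 2·4 = 8
E: 5·0+3·0+4·0+6·0+3·4 = 12 | 2·6 = 12
Z: 5·0+3·0+4·2+6·0+3·2 = 14 | 2·7 = 14
L: 5·0+3·0+4·0+6·2+3·0 = 12 | 2·6 = 12
gcd(5,3,4,6,3,2) = 1

Coefficients: [5, 3, 4, 6, 3, 2]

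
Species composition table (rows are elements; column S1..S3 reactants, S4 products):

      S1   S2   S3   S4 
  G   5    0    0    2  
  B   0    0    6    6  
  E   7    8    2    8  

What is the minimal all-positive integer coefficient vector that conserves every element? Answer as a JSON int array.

Coefficients: [2, 2, 5, 5]

G: 2·5+2·0+5·0 = 10 | 5·2 = 10
B: 2·0+2·0+5·6 = 30 | 5·6 = 30
E: 2·7+2·8+5·2 = 40 | 5·8 = 40
gcd(2,2,5,5) = 1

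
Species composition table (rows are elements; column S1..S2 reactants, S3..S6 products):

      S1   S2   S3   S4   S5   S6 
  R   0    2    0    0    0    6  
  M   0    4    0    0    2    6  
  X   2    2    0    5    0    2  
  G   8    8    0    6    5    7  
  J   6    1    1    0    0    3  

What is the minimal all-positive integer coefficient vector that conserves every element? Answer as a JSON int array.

R: 1·0+6·2 = 12 | 6·0+2·0+6·0+2·6 = 12
M: 1·0+6·4 = 24 | 6·0+2·0+6·2+2·6 = 24
X: 1·2+6·2 = 14 | 6·0+2·5+6·0+2·2 = 14
G: 1·8+6·8 = 56 | 6·0+2·6+6·5+2·7 = 56
J: 1·6+6·1 = 12 | 6·1+2·0+6·0+2·3 = 12
gcd(1,6,6,2,6,2) = 1

Coefficients: [1, 6, 6, 2, 6, 2]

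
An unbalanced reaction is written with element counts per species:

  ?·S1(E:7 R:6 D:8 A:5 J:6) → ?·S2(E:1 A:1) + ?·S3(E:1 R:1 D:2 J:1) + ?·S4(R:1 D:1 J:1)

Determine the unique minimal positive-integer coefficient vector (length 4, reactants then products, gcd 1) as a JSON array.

E: 1·7 = 7 | 5·1+2·1+4·0 = 7
R: 1·6 = 6 | 5·0+2·1+4·1 = 6
D: 1·8 = 8 | 5·0+2·2+4·1 = 8
A: 1·5 = 5 | 5·1+2·0+4·0 = 5
J: 1·6 = 6 | 5·0+2·1+4·1 = 6
gcd(1,5,2,4) = 1

Coefficients: [1, 5, 2, 4]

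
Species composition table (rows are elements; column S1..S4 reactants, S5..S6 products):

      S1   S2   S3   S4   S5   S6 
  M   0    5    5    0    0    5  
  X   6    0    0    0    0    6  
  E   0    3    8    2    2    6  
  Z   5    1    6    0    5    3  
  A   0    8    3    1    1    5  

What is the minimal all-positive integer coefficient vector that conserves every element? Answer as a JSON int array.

Coefficients: [5, 2, 3, 6, 6, 5]

M: 5·0+2·5+3·5+6·0 = 25 | 6·0+5·5 = 25
X: 5·6+2·0+3·0+6·0 = 30 | 6·0+5·6 = 30
E: 5·0+2·3+3·8+6·2 = 42 | 6·2+5·6 = 42
Z: 5·5+2·1+3·6+6·0 = 45 | 6·5+5·3 = 45
A: 5·0+2·8+3·3+6·1 = 31 | 6·1+5·5 = 31
gcd(5,2,3,6,6,5) = 1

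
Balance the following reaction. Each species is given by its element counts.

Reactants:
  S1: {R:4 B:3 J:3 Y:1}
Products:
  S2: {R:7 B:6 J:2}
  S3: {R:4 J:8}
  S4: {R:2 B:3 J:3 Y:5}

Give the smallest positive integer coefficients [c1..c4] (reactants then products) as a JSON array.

R: 5·4 = 20 | 2·7+1·4+1·2 = 20
B: 5·3 = 15 | 2·6+1·0+1·3 = 15
J: 5·3 = 15 | 2·2+1·8+1·3 = 15
Y: 5·1 = 5 | 2·0+1·0+1·5 = 5
gcd(5,2,1,1) = 1

Coefficients: [5, 2, 1, 1]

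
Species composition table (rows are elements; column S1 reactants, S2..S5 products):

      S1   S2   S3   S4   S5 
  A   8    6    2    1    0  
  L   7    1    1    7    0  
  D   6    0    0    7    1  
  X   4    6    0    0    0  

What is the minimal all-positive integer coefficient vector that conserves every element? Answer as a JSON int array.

Coefficients: [3, 2, 5, 2, 4]

A: 3·8 = 24 | 2·6+5·2+2·1+4·0 = 24
L: 3·7 = 21 | 2·1+5·1+2·7+4·0 = 21
D: 3·6 = 18 | 2·0+5·0+2·7+4·1 = 18
X: 3·4 = 12 | 2·6+5·0+2·0+4·0 = 12
gcd(3,2,5,2,4) = 1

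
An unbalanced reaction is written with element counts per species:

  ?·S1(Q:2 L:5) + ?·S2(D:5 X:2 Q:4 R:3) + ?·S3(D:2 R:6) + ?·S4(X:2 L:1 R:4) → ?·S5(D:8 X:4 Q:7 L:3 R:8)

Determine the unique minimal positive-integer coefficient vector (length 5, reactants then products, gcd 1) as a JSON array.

D: 2·0+6·5+1·2+2·0 = 32 | 4·8 = 32
X: 2·0+6·2+1·0+2·2 = 16 | 4·4 = 16
Q: 2·2+6·4+1·0+2·0 = 28 | 4·7 = 28
L: 2·5+6·0+1·0+2·1 = 12 | 4·3 = 12
R: 2·0+6·3+1·6+2·4 = 32 | 4·8 = 32
gcd(2,6,1,2,4) = 1

Coefficients: [2, 6, 1, 2, 4]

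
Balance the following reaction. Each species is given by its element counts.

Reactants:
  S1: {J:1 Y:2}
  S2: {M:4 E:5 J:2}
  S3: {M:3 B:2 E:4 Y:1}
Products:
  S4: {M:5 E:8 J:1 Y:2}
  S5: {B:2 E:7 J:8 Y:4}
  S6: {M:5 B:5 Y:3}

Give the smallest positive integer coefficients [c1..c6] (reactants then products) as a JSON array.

M: 6·0+3·4+6·3 = 30 | 4·5+1·0+2·5 = 30
B: 6·0+3·0+6·2 = 12 | 4·0+1·2+2·5 = 12
E: 6·0+3·5+6·4 = 39 | 4·8+1·7+2·0 = 39
J: 6·1+3·2+6·0 = 12 | 4·1+1·8+2·0 = 12
Y: 6·2+3·0+6·1 = 18 | 4·2+1·4+2·3 = 18
gcd(6,3,6,4,1,2) = 1

Coefficients: [6, 3, 6, 4, 1, 2]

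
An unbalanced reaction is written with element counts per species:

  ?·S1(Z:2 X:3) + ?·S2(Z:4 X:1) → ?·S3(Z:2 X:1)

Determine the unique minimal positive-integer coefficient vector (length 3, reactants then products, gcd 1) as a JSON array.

Z: 1·2+2·4 = 10 | 5·2 = 10
X: 1·3+2·1 = 5 | 5·1 = 5
gcd(1,2,5) = 1

Coefficients: [1, 2, 5]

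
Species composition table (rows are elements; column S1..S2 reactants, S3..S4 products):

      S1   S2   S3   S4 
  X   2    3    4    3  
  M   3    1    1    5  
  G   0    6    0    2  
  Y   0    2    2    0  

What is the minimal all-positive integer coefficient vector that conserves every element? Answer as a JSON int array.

X: 5·2+1·3 = 13 | 1·4+3·3 = 13
M: 5·3+1·1 = 16 | 1·1+3·5 = 16
G: 5·0+1·6 = 6 | 1·0+3·2 = 6
Y: 5·0+1·2 = 2 | 1·2+3·0 = 2
gcd(5,1,1,3) = 1

Coefficients: [5, 1, 1, 3]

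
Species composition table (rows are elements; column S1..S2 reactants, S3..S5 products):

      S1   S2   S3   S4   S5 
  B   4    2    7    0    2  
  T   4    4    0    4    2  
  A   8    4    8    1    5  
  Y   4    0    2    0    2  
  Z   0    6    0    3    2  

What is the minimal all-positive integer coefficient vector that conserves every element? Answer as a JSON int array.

Coefficients: [4, 5, 2, 6, 6]

B: 4·4+5·2 = 26 | 2·7+6·0+6·2 = 26
T: 4·4+5·4 = 36 | 2·0+6·4+6·2 = 36
A: 4·8+5·4 = 52 | 2·8+6·1+6·5 = 52
Y: 4·4+5·0 = 16 | 2·2+6·0+6·2 = 16
Z: 4·0+5·6 = 30 | 2·0+6·3+6·2 = 30
gcd(4,5,2,6,6) = 1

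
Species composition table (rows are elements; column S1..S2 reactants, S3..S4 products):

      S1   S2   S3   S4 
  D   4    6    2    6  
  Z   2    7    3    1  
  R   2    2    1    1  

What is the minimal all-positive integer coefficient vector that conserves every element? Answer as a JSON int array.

D: 1·4+2·6 = 16 | 5·2+1·6 = 16
Z: 1·2+2·7 = 16 | 5·3+1·1 = 16
R: 1·2+2·2 = 6 | 5·1+1·1 = 6
gcd(1,2,5,1) = 1

Coefficients: [1, 2, 5, 1]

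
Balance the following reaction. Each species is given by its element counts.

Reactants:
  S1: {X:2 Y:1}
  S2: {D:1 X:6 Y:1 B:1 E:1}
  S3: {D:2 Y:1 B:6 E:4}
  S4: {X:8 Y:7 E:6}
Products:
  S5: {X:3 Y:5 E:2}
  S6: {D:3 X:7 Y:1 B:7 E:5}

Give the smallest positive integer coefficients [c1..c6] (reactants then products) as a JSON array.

D: 3·0+5·1+5·2+1·0 = 15 | 3·0+5·3 = 15
X: 3·2+5·6+5·0+1·8 = 44 | 3·3+5·7 = 44
Y: 3·1+5·1+5·1+1·7 = 20 | 3·5+5·1 = 20
B: 3·0+5·1+5·6+1·0 = 35 | 3·0+5·7 = 35
E: 3·0+5·1+5·4+1·6 = 31 | 3·2+5·5 = 31
gcd(3,5,5,1,3,5) = 1

Coefficients: [3, 5, 5, 1, 3, 5]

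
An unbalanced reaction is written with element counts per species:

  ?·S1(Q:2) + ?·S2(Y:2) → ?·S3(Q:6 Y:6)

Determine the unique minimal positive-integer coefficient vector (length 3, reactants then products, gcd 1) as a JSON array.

Coefficients: [3, 3, 1]

Q: 3·2+3·0 = 6 | 1·6 = 6
Y: 3·0+3·2 = 6 | 1·6 = 6
gcd(3,3,1) = 1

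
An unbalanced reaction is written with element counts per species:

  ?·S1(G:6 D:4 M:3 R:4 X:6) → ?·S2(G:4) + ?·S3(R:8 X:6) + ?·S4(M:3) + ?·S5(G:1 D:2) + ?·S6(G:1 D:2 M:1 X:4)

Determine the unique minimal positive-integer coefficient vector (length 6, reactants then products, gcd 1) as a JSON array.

G: 4·6 = 24 | 4·4+2·0+3·0+5·1+3·1 = 24
D: 4·4 = 16 | 4·0+2·0+3·0+5·2+3·2 = 16
M: 4·3 = 12 | 4·0+2·0+3·3+5·0+3·1 = 12
R: 4·4 = 16 | 4·0+2·8+3·0+5·0+3·0 = 16
X: 4·6 = 24 | 4·0+2·6+3·0+5·0+3·4 = 24
gcd(4,4,2,3,5,3) = 1

Coefficients: [4, 4, 2, 3, 5, 3]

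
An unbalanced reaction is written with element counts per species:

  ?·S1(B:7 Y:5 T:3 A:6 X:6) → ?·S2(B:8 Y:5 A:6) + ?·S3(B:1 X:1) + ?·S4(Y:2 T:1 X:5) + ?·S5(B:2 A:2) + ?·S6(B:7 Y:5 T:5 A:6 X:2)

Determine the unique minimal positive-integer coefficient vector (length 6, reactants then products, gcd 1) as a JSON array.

Coefficients: [5, 1, 1, 5, 6, 2]

B: 5·7 = 35 | 1·8+1·1+5·0+6·2+2·7 = 35
Y: 5·5 = 25 | 1·5+1·0+5·2+6·0+2·5 = 25
T: 5·3 = 15 | 1·0+1·0+5·1+6·0+2·5 = 15
A: 5·6 = 30 | 1·6+1·0+5·0+6·2+2·6 = 30
X: 5·6 = 30 | 1·0+1·1+5·5+6·0+2·2 = 30
gcd(5,1,1,5,6,2) = 1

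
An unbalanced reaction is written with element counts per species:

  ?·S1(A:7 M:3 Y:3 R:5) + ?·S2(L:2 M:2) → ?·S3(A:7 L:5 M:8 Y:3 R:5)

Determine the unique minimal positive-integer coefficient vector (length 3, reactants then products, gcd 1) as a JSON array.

Coefficients: [2, 5, 2]

A: 2·7+5·0 = 14 | 2·7 = 14
L: 2·0+5·2 = 10 | 2·5 = 10
M: 2·3+5·2 = 16 | 2·8 = 16
Y: 2·3+5·0 = 6 | 2·3 = 6
R: 2·5+5·0 = 10 | 2·5 = 10
gcd(2,5,2) = 1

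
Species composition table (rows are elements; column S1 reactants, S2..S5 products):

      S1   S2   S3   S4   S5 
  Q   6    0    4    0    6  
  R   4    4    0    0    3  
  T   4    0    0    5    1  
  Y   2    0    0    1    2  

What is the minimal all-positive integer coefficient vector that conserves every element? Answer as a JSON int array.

Q: 6·6 = 36 | 3·0+3·4+4·0+4·6 = 36
R: 6·4 = 24 | 3·4+3·0+4·0+4·3 = 24
T: 6·4 = 24 | 3·0+3·0+4·5+4·1 = 24
Y: 6·2 = 12 | 3·0+3·0+4·1+4·2 = 12
gcd(6,3,3,4,4) = 1

Coefficients: [6, 3, 3, 4, 4]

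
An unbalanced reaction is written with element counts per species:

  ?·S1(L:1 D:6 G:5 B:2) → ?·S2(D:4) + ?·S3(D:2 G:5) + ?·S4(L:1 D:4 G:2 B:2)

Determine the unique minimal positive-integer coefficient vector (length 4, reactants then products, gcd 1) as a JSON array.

Coefficients: [5, 1, 3, 5]

L: 5·1 = 5 | 1·0+3·0+5·1 = 5
D: 5·6 = 30 | 1·4+3·2+5·4 = 30
G: 5·5 = 25 | 1·0+3·5+5·2 = 25
B: 5·2 = 10 | 1·0+3·0+5·2 = 10
gcd(5,1,3,5) = 1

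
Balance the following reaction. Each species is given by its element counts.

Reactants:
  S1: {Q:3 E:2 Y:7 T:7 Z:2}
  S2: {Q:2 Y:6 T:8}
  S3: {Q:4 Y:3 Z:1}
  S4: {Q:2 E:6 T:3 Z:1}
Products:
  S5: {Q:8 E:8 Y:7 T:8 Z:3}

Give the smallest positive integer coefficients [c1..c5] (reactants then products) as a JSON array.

Q: 2·3+1·2+5·4+6·2 = 40 | 5·8 = 40
E: 2·2+1·0+5·0+6·6 = 40 | 5·8 = 40
Y: 2·7+1·6+5·3+6·0 = 35 | 5·7 = 35
T: 2·7+1·8+5·0+6·3 = 40 | 5·8 = 40
Z: 2·2+1·0+5·1+6·1 = 15 | 5·3 = 15
gcd(2,1,5,6,5) = 1

Coefficients: [2, 1, 5, 6, 5]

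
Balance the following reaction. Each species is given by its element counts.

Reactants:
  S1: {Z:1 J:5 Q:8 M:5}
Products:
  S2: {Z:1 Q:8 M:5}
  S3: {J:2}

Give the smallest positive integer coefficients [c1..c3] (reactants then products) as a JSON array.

Z: 2·1 = 2 | 2·1+5·0 = 2
J: 2·5 = 10 | 2·0+5·2 = 10
Q: 2·8 = 16 | 2·8+5·0 = 16
M: 2·5 = 10 | 2·5+5·0 = 10
gcd(2,2,5) = 1

Coefficients: [2, 2, 5]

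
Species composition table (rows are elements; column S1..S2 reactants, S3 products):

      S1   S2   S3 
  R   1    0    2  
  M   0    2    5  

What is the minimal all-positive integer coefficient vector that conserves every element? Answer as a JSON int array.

Coefficients: [4, 5, 2]

R: 4·1+5·0 = 4 | 2·2 = 4
M: 4·0+5·2 = 10 | 2·5 = 10
gcd(4,5,2) = 1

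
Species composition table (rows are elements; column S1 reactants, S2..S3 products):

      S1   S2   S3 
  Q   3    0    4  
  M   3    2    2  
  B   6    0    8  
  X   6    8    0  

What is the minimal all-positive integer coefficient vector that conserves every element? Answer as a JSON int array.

Coefficients: [4, 3, 3]

Q: 4·3 = 12 | 3·0+3·4 = 12
M: 4·3 = 12 | 3·2+3·2 = 12
B: 4·6 = 24 | 3·0+3·8 = 24
X: 4·6 = 24 | 3·8+3·0 = 24
gcd(4,3,3) = 1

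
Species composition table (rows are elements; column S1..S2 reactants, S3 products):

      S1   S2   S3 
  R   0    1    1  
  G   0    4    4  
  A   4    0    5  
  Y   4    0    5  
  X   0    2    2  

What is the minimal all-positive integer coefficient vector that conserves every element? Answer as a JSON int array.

R: 5·0+4·1 = 4 | 4·1 = 4
G: 5·0+4·4 = 16 | 4·4 = 16
A: 5·4+4·0 = 20 | 4·5 = 20
Y: 5·4+4·0 = 20 | 4·5 = 20
X: 5·0+4·2 = 8 | 4·2 = 8
gcd(5,4,4) = 1

Coefficients: [5, 4, 4]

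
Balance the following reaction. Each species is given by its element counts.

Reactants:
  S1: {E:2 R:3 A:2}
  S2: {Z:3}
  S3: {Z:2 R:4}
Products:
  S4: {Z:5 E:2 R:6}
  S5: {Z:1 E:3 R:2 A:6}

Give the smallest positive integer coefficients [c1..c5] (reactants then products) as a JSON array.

Z: 6·0+5·3+1·2 = 17 | 3·5+2·1 = 17
E: 6·2+5·0+1·0 = 12 | 3·2+2·3 = 12
R: 6·3+5·0+1·4 = 22 | 3·6+2·2 = 22
A: 6·2+5·0+1·0 = 12 | 3·0+2·6 = 12
gcd(6,5,1,3,2) = 1

Coefficients: [6, 5, 1, 3, 2]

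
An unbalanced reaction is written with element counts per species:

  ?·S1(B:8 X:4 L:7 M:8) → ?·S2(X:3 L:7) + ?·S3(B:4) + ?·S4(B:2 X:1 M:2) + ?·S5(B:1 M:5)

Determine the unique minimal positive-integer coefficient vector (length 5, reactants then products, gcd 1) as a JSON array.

B: 5·8 = 40 | 5·0+6·4+5·2+6·1 = 40
X: 5·4 = 20 | 5·3+6·0+5·1+6·0 = 20
L: 5·7 = 35 | 5·7+6·0+5·0+6·0 = 35
M: 5·8 = 40 | 5·0+6·0+5·2+6·5 = 40
gcd(5,5,6,5,6) = 1

Coefficients: [5, 5, 6, 5, 6]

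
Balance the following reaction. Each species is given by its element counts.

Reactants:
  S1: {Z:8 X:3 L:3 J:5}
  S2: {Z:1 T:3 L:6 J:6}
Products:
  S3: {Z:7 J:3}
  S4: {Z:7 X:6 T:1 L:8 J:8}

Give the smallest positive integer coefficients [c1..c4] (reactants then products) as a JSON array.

Coefficients: [6, 1, 4, 3]

Z: 6·8+1·1 = 49 | 4·7+3·7 = 49
X: 6·3+1·0 = 18 | 4·0+3·6 = 18
T: 6·0+1·3 = 3 | 4·0+3·1 = 3
L: 6·3+1·6 = 24 | 4·0+3·8 = 24
J: 6·5+1·6 = 36 | 4·3+3·8 = 36
gcd(6,1,4,3) = 1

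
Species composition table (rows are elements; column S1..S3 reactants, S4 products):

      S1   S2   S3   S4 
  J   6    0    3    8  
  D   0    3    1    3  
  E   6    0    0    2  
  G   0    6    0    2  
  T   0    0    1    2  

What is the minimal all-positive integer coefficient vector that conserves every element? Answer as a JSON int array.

J: 1·6+1·0+6·3 = 24 | 3·8 = 24
D: 1·0+1·3+6·1 = 9 | 3·3 = 9
E: 1·6+1·0+6·0 = 6 | 3·2 = 6
G: 1·0+1·6+6·0 = 6 | 3·2 = 6
T: 1·0+1·0+6·1 = 6 | 3·2 = 6
gcd(1,1,6,3) = 1

Coefficients: [1, 1, 6, 3]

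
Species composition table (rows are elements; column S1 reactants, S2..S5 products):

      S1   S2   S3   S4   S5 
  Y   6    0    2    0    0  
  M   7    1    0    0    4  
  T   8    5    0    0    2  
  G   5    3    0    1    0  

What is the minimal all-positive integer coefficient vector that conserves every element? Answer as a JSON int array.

Coefficients: [2, 2, 6, 4, 3]

Y: 2·6 = 12 | 2·0+6·2+4·0+3·0 = 12
M: 2·7 = 14 | 2·1+6·0+4·0+3·4 = 14
T: 2·8 = 16 | 2·5+6·0+4·0+3·2 = 16
G: 2·5 = 10 | 2·3+6·0+4·1+3·0 = 10
gcd(2,2,6,4,3) = 1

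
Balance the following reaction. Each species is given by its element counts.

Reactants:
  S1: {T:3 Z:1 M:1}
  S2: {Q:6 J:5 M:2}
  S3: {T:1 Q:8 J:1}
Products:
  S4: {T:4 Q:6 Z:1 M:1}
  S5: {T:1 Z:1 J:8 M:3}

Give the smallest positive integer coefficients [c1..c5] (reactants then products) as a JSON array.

T: 6·3+1·0+3·1 = 21 | 5·4+1·1 = 21
Q: 6·0+1·6+3·8 = 30 | 5·6+1·0 = 30
Z: 6·1+1·0+3·0 = 6 | 5·1+1·1 = 6
J: 6·0+1·5+3·1 = 8 | 5·0+1·8 = 8
M: 6·1+1·2+3·0 = 8 | 5·1+1·3 = 8
gcd(6,1,3,5,1) = 1

Coefficients: [6, 1, 3, 5, 1]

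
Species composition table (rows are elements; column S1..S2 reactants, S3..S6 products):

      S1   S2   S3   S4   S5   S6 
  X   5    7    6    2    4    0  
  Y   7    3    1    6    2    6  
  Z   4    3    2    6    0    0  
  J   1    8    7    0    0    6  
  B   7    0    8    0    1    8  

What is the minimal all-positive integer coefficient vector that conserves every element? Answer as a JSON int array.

X: 4·5+2·7 = 34 | 2·6+3·2+4·4+1·0 = 34
Y: 4·7+2·3 = 34 | 2·1+3·6+4·2+1·6 = 34
Z: 4·4+2·3 = 22 | 2·2+3·6+4·0+1·0 = 22
J: 4·1+2·8 = 20 | 2·7+3·0+4·0+1·6 = 20
B: 4·7+2·0 = 28 | 2·8+3·0+4·1+1·8 = 28
gcd(4,2,2,3,4,1) = 1

Coefficients: [4, 2, 2, 3, 4, 1]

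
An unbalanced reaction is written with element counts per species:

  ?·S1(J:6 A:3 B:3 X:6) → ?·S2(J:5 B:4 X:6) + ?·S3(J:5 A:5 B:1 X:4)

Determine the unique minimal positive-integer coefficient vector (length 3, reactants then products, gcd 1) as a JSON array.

Coefficients: [5, 3, 3]

J: 5·6 = 30 | 3·5+3·5 = 30
A: 5·3 = 15 | 3·0+3·5 = 15
B: 5·3 = 15 | 3·4+3·1 = 15
X: 5·6 = 30 | 3·6+3·4 = 30
gcd(5,3,3) = 1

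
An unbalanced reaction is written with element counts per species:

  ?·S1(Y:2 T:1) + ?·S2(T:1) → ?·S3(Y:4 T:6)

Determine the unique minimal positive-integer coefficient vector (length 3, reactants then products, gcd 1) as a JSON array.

Y: 2·2+4·0 = 4 | 1·4 = 4
T: 2·1+4·1 = 6 | 1·6 = 6
gcd(2,4,1) = 1

Coefficients: [2, 4, 1]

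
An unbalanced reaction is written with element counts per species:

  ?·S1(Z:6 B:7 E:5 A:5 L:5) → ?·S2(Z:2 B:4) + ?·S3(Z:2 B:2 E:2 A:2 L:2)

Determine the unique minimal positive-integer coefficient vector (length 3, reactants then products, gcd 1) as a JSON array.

Z: 2·6 = 12 | 1·2+5·2 = 12
B: 2·7 = 14 | 1·4+5·2 = 14
E: 2·5 = 10 | 1·0+5·2 = 10
A: 2·5 = 10 | 1·0+5·2 = 10
L: 2·5 = 10 | 1·0+5·2 = 10
gcd(2,1,5) = 1

Coefficients: [2, 1, 5]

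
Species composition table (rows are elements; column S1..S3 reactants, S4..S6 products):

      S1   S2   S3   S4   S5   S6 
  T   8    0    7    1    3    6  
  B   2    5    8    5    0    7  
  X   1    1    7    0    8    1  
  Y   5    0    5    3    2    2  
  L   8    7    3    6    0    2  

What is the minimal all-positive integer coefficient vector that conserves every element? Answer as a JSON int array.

Coefficients: [1, 2, 6, 5, 5, 5]

T: 1·8+2·0+6·7 = 50 | 5·1+5·3+5·6 = 50
B: 1·2+2·5+6·8 = 60 | 5·5+5·0+5·7 = 60
X: 1·1+2·1+6·7 = 45 | 5·0+5·8+5·1 = 45
Y: 1·5+2·0+6·5 = 35 | 5·3+5·2+5·2 = 35
L: 1·8+2·7+6·3 = 40 | 5·6+5·0+5·2 = 40
gcd(1,2,6,5,5,5) = 1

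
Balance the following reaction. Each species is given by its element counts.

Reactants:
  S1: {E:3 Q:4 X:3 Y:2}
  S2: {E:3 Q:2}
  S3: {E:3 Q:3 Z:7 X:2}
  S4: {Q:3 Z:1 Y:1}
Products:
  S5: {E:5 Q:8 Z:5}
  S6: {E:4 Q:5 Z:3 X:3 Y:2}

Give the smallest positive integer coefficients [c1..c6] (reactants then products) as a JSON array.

E: 3·3+4·3+3·3+4·0 = 30 | 2·5+5·4 = 30
Q: 3·4+4·2+3·3+4·3 = 41 | 2·8+5·5 = 41
Z: 3·0+4·0+3·7+4·1 = 25 | 2·5+5·3 = 25
X: 3·3+4·0+3·2+4·0 = 15 | 2·0+5·3 = 15
Y: 3·2+4·0+3·0+4·1 = 10 | 2·0+5·2 = 10
gcd(3,4,3,4,2,5) = 1

Coefficients: [3, 4, 3, 4, 2, 5]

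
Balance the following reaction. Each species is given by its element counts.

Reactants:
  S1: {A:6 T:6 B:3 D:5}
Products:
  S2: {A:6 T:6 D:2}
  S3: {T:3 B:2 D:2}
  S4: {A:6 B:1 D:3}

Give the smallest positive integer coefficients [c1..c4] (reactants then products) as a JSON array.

Coefficients: [5, 2, 6, 3]

A: 5·6 = 30 | 2·6+6·0+3·6 = 30
T: 5·6 = 30 | 2·6+6·3+3·0 = 30
B: 5·3 = 15 | 2·0+6·2+3·1 = 15
D: 5·5 = 25 | 2·2+6·2+3·3 = 25
gcd(5,2,6,3) = 1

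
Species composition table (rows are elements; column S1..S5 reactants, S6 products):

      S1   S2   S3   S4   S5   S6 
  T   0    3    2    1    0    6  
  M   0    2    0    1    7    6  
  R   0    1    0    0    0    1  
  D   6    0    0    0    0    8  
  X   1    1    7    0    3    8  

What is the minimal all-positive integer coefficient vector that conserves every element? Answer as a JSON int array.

Coefficients: [4, 3, 2, 5, 1, 3]

T: 4·0+3·3+2·2+5·1+1·0 = 18 | 3·6 = 18
M: 4·0+3·2+2·0+5·1+1·7 = 18 | 3·6 = 18
R: 4·0+3·1+2·0+5·0+1·0 = 3 | 3·1 = 3
D: 4·6+3·0+2·0+5·0+1·0 = 24 | 3·8 = 24
X: 4·1+3·1+2·7+5·0+1·3 = 24 | 3·8 = 24
gcd(4,3,2,5,1,3) = 1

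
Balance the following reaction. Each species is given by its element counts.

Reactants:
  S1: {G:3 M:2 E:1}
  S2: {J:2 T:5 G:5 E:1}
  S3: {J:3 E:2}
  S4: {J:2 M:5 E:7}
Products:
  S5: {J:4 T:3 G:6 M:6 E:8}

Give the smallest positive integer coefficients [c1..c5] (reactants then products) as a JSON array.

J: 5·0+3·2+2·3+4·2 = 20 | 5·4 = 20
T: 5·0+3·5+2·0+4·0 = 15 | 5·3 = 15
G: 5·3+3·5+2·0+4·0 = 30 | 5·6 = 30
M: 5·2+3·0+2·0+4·5 = 30 | 5·6 = 30
E: 5·1+3·1+2·2+4·7 = 40 | 5·8 = 40
gcd(5,3,2,4,5) = 1

Coefficients: [5, 3, 2, 4, 5]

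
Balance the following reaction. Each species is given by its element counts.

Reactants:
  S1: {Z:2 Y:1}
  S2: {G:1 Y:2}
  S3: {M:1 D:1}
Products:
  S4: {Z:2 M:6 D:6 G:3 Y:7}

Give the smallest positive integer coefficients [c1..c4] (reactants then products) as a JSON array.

Z: 1·2+3·0+6·0 = 2 | 1·2 = 2
M: 1·0+3·0+6·1 = 6 | 1·6 = 6
D: 1·0+3·0+6·1 = 6 | 1·6 = 6
G: 1·0+3·1+6·0 = 3 | 1·3 = 3
Y: 1·1+3·2+6·0 = 7 | 1·7 = 7
gcd(1,3,6,1) = 1

Coefficients: [1, 3, 6, 1]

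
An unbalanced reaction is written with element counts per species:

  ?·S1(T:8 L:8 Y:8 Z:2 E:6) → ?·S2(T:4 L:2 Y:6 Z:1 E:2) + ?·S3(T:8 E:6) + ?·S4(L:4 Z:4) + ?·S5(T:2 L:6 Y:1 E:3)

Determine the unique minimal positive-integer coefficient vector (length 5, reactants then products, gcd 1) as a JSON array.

T: 5·8 = 40 | 6·4+1·8+1·0+4·2 = 40
L: 5·8 = 40 | 6·2+1·0+1·4+4·6 = 40
Y: 5·8 = 40 | 6·6+1·0+1·0+4·1 = 40
Z: 5·2 = 10 | 6·1+1·0+1·4+4·0 = 10
E: 5·6 = 30 | 6·2+1·6+1·0+4·3 = 30
gcd(5,6,1,1,4) = 1

Coefficients: [5, 6, 1, 1, 4]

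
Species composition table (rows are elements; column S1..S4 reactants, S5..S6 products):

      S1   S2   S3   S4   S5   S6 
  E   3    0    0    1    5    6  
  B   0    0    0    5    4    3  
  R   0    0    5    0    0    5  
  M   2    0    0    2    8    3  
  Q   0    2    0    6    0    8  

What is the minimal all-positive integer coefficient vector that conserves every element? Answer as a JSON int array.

Coefficients: [5, 2, 2, 2, 1, 2]

E: 5·3+2·0+2·0+2·1 = 17 | 1·5+2·6 = 17
B: 5·0+2·0+2·0+2·5 = 10 | 1·4+2·3 = 10
R: 5·0+2·0+2·5+2·0 = 10 | 1·0+2·5 = 10
M: 5·2+2·0+2·0+2·2 = 14 | 1·8+2·3 = 14
Q: 5·0+2·2+2·0+2·6 = 16 | 1·0+2·8 = 16
gcd(5,2,2,2,1,2) = 1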